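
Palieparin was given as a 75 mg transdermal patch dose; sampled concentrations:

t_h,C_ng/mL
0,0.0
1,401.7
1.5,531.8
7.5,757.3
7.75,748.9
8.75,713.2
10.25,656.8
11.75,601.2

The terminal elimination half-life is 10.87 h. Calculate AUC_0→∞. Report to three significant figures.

AUC = 16600 ng/mL·h

Trapezoidal AUC_0→11.75:
  [0→1]: (0.0+401.7)/2 × 1 = 200.85
  [1→1.5]: (401.7+531.8)/2 × 0.5 = 233.375
  [1.5→7.5]: (531.8+757.3)/2 × 6 = 3867.3
  [7.5→7.75]: (757.3+748.9)/2 × 0.25 = 188.275
  [7.75→8.75]: (748.9+713.2)/2 × 1 = 731.05
  [8.75→10.25]: (713.2+656.8)/2 × 1.5 = 1027.5
  [10.25→11.75]: (656.8+601.2)/2 × 1.5 = 943.5
  Sum = 7191.85 ng/mL·h
k_e = ln2 / t½ = 0.693147 / 10.87 = 0.0638 h^-1
Extrapolated tail: C_last / k_e = 601.2 / 0.0638 = 9423.197
AUC_0→∞ = 7191.85 + 9423.197 = 16615.047 ng/mL·h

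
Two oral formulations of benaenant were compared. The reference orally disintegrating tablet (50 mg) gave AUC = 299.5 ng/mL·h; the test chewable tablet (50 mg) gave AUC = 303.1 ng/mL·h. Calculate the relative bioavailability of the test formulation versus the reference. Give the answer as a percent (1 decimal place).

F_rel = (AUC_test/D_test) / (AUC_ref/D_ref)
      = (303.1/50) / (299.5/50)
      = 6.062 / 5.99 = 1.0120 = 101.20%

F_rel = 101.2%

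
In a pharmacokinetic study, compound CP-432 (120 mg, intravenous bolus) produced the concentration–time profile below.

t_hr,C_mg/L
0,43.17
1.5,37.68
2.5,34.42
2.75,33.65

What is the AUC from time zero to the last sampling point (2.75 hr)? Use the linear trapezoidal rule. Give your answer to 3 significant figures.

AUC = 105 mg/L·hr

Trapezoidal AUC_0→2.75:
  [0→1.5]: (43.17+37.68)/2 × 1.5 = 60.6375
  [1.5→2.5]: (37.68+34.42)/2 × 1 = 36.05
  [2.5→2.75]: (34.42+33.65)/2 × 0.25 = 8.50875
  Sum = 105.19625 mg/L·hr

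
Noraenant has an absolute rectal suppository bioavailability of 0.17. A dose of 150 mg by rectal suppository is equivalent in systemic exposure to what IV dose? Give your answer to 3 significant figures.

Systemic exposure from an extravascular dose = F × D_ev, so the equivalent IV dose is F × D_ev.
D_iv = F × D_ev = 0.17 × 150 = 25.5 mg

D_iv = 25.5 mg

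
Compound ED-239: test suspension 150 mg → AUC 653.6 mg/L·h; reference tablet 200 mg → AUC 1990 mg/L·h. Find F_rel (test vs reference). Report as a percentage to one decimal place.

F_rel = (AUC_test/D_test) / (AUC_ref/D_ref)
      = (653.6/150) / (1990/200)
      = 4.35733 / 9.95 = 0.4379 = 43.79%

F_rel = 43.8%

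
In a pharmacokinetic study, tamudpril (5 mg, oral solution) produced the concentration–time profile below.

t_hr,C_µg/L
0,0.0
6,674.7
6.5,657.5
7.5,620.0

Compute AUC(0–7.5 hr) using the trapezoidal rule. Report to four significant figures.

AUC = 2996 µg/L·hr

Trapezoidal AUC_0→7.5:
  [0→6]: (0.0+674.7)/2 × 6 = 2024.1
  [6→6.5]: (674.7+657.5)/2 × 0.5 = 333.05
  [6.5→7.5]: (657.5+620.0)/2 × 1 = 638.75
  Sum = 2995.9 µg/L·hr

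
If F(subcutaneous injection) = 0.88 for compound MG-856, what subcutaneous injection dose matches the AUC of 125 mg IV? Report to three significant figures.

For equal systemic exposure: F × D_ev = D_iv
D_ev = D_iv / F = 125 / 0.88 = 142.045 mg

D_subcutaneous = 142 mg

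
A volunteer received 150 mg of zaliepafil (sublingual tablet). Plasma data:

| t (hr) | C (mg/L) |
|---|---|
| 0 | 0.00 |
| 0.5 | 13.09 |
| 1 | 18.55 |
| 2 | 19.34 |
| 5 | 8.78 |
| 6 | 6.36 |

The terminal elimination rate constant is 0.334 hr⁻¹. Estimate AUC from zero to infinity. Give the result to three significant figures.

AUC = 98.9 mg/L·hr

Trapezoidal AUC_0→6:
  [0→0.5]: (0.00+13.09)/2 × 0.5 = 3.2725
  [0.5→1]: (13.09+18.55)/2 × 0.5 = 7.91
  [1→2]: (18.55+19.34)/2 × 1 = 18.945
  [2→5]: (19.34+8.78)/2 × 3 = 42.18
  [5→6]: (8.78+6.36)/2 × 1 = 7.57
  Sum = 79.8775 mg/L·hr
Extrapolated tail: C_last / k_e = 6.36 / 0.334 = 19.042
AUC_0→∞ = 79.8775 + 19.042 = 98.9195 mg/L·hr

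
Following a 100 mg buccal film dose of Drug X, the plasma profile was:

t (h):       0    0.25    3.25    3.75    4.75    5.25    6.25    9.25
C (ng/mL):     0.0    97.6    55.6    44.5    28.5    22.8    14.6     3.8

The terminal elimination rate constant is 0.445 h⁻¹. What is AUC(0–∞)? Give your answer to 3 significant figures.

Trapezoidal AUC_0→9.25:
  [0→0.25]: (0.0+97.6)/2 × 0.25 = 12.2
  [0.25→3.25]: (97.6+55.6)/2 × 3 = 229.8
  [3.25→3.75]: (55.6+44.5)/2 × 0.5 = 25.025
  [3.75→4.75]: (44.5+28.5)/2 × 1 = 36.5
  [4.75→5.25]: (28.5+22.8)/2 × 0.5 = 12.825
  [5.25→6.25]: (22.8+14.6)/2 × 1 = 18.7
  [6.25→9.25]: (14.6+3.8)/2 × 3 = 27.6
  Sum = 362.65 ng/mL·h
Extrapolated tail: C_last / k_e = 3.8 / 0.445 = 8.539
AUC_0→∞ = 362.65 + 8.539 = 371.189 ng/mL·h

AUC = 371 ng/mL·h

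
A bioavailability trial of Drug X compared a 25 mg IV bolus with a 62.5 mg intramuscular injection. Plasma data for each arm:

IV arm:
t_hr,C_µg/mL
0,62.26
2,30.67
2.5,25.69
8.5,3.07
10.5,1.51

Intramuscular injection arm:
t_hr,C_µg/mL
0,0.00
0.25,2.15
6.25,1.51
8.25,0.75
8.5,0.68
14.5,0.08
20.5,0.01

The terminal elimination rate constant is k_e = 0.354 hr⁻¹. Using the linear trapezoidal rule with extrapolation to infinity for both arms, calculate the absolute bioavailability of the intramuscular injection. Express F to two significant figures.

Trapezoidal AUC_0→10.5 (IV):
  [0→2]: (62.26+30.67)/2 × 2 = 92.93
  [2→2.5]: (30.67+25.69)/2 × 0.5 = 14.09
  [2.5→8.5]: (25.69+3.07)/2 × 6 = 86.28
  [8.5→10.5]: (3.07+1.51)/2 × 2 = 4.58
  Sum = 197.88 µg/mL·hr
IV tail: 1.51/0.354 = 4.266; AUC_iv,0→∞ = 197.88 + 4.266 = 202.146 µg/mL·hr
Trapezoidal AUC_0→20.5 (intramuscular injection):
  [0→0.25]: (0.00+2.15)/2 × 0.25 = 0.26875
  [0.25→6.25]: (2.15+1.51)/2 × 6 = 10.98
  [6.25→8.25]: (1.51+0.75)/2 × 2 = 2.26
  [8.25→8.5]: (0.75+0.68)/2 × 0.25 = 0.17875
  [8.5→14.5]: (0.68+0.08)/2 × 6 = 2.28
  [14.5→20.5]: (0.08+0.01)/2 × 6 = 0.27
  Sum = 16.2375 µg/mL·hr
intramuscular injection tail: 0.01/0.354 = 0.028; AUC_ev,0→∞ = 16.2375 + 0.028 = 16.2655 µg/mL·hr
F = (AUC_ev/D_ev)/(AUC_iv/D_iv) = (16.2655/62.5)/(202.146/25) = 0.260248/8.08584 = 0.0322

F = 0.032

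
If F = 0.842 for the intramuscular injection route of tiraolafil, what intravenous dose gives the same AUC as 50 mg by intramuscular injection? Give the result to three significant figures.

D_iv = 42.1 mg

Systemic exposure from an extravascular dose = F × D_ev, so the equivalent IV dose is F × D_ev.
D_iv = F × D_ev = 0.842 × 50 = 42.1 mg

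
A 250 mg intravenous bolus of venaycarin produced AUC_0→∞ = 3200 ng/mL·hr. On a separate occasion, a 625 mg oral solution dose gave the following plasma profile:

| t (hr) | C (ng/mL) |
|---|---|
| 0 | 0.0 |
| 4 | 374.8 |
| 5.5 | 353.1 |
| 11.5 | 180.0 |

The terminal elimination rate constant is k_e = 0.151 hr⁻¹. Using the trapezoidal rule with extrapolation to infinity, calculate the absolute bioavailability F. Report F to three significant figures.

Trapezoidal AUC_0→11.5 (oral solution):
  [0→4]: (0.0+374.8)/2 × 4 = 749.6
  [4→5.5]: (374.8+353.1)/2 × 1.5 = 545.925
  [5.5→11.5]: (353.1+180.0)/2 × 6 = 1599.3
  Sum = 2894.825 ng/mL·hr
Tail: C_last/k_e = 180.0/0.151 = 1192.053
AUC_0→∞ (oral solution) = 2894.825 + 1192.053 = 4086.878 ng/mL·hr
F = (AUC_ev/D_ev)/(AUC_iv/D_iv) = (4086.878/625)/(3200/250) = 6.5390048/12.8 = 0.5109

F = 0.511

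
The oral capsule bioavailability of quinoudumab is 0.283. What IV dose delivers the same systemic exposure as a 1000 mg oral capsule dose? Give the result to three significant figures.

D_iv = 283 mg

Systemic exposure from an extravascular dose = F × D_ev, so the equivalent IV dose is F × D_ev.
D_iv = F × D_ev = 0.283 × 1000 = 283 mg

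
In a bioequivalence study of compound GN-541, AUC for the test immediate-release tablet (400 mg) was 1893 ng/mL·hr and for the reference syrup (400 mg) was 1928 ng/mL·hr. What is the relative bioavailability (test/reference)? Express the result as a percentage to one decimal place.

F_rel = 98.2%

F_rel = (AUC_test/D_test) / (AUC_ref/D_ref)
      = (1893/400) / (1928/400)
      = 4.7325 / 4.82 = 0.9818 = 98.18%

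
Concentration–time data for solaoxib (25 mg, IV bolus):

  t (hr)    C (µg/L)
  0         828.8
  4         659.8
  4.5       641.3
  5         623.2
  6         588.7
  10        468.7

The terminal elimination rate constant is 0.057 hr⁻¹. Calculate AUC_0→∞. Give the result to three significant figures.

AUC = 14600 µg/L·hr

Trapezoidal AUC_0→10:
  [0→4]: (828.8+659.8)/2 × 4 = 2977.2
  [4→4.5]: (659.8+641.3)/2 × 0.5 = 325.275
  [4.5→5]: (641.3+623.2)/2 × 0.5 = 316.125
  [5→6]: (623.2+588.7)/2 × 1 = 605.95
  [6→10]: (588.7+468.7)/2 × 4 = 2114.8
  Sum = 6339.35 µg/L·hr
Extrapolated tail: C_last / k_e = 468.7 / 0.057 = 8222.807
AUC_0→∞ = 6339.35 + 8222.807 = 14562.157 µg/L·hr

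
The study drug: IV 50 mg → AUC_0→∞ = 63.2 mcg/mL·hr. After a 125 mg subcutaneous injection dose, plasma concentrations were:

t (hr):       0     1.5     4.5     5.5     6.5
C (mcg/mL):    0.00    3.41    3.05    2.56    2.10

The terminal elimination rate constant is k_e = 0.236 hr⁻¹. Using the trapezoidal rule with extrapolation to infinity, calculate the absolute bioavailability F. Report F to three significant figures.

Trapezoidal AUC_0→6.5 (subcutaneous injection):
  [0→1.5]: (0.00+3.41)/2 × 1.5 = 2.5575
  [1.5→4.5]: (3.41+3.05)/2 × 3 = 9.69
  [4.5→5.5]: (3.05+2.56)/2 × 1 = 2.805
  [5.5→6.5]: (2.56+2.10)/2 × 1 = 2.33
  Sum = 17.3825 mcg/mL·hr
Tail: C_last/k_e = 2.10/0.236 = 8.898
AUC_0→∞ (subcutaneous injection) = 17.3825 + 8.898 = 26.2805 mcg/mL·hr
F = (AUC_ev/D_ev)/(AUC_iv/D_iv) = (26.2805/125)/(63.2/50) = 0.210244/1.264 = 0.1663

F = 0.166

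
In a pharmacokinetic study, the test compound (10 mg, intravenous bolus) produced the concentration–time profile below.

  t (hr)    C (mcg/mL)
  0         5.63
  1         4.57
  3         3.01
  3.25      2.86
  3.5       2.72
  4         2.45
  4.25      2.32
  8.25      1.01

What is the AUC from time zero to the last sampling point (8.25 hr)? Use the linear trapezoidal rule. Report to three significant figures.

AUC = 22.7 mcg/mL·hr

Trapezoidal AUC_0→8.25:
  [0→1]: (5.63+4.57)/2 × 1 = 5.1
  [1→3]: (4.57+3.01)/2 × 2 = 7.58
  [3→3.25]: (3.01+2.86)/2 × 0.25 = 0.73375
  [3.25→3.5]: (2.86+2.72)/2 × 0.25 = 0.6975
  [3.5→4]: (2.72+2.45)/2 × 0.5 = 1.2925
  [4→4.25]: (2.45+2.32)/2 × 0.25 = 0.59625
  [4.25→8.25]: (2.32+1.01)/2 × 4 = 6.66
  Sum = 22.66 mcg/mL·hr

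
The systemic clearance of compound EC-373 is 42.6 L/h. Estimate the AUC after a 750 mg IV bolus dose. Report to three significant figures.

AUC = 17.6 mg/L·h

AUC_0→∞ = Dose_iv / CL
        = 750 / 42.6 = 17.6056 mg/L·h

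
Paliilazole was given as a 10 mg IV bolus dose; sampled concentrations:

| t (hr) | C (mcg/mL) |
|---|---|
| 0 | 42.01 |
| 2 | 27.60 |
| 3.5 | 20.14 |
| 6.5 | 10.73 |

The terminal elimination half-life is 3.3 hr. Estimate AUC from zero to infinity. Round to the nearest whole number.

Trapezoidal AUC_0→6.5:
  [0→2]: (42.01+27.60)/2 × 2 = 69.61
  [2→3.5]: (27.60+20.14)/2 × 1.5 = 35.805
  [3.5→6.5]: (20.14+10.73)/2 × 3 = 46.305
  Sum = 151.72 mcg/mL·hr
k_e = ln2 / t½ = 0.693147 / 3.3 = 0.2100 hr^-1
Extrapolated tail: C_last / k_e = 10.73 / 0.21 = 51.095
AUC_0→∞ = 151.72 + 51.095 = 202.815 mcg/mL·hr

AUC = 203 mcg/mL·hr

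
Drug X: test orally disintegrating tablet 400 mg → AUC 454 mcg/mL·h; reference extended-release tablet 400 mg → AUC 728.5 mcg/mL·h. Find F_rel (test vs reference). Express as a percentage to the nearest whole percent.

F_rel = (AUC_test/D_test) / (AUC_ref/D_ref)
      = (454/400) / (728.5/400)
      = 1.135 / 1.82125 = 0.6232 = 62.32%

F_rel = 62%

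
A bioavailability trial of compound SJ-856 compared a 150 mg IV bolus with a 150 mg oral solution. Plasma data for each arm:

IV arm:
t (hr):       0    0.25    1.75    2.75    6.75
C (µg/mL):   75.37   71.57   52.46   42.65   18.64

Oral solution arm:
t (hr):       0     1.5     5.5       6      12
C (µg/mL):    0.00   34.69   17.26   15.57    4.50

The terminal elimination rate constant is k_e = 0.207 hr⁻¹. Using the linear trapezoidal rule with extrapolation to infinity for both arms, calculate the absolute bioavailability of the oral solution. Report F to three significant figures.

Trapezoidal AUC_0→6.75 (IV):
  [0→0.25]: (75.37+71.57)/2 × 0.25 = 18.3675
  [0.25→1.75]: (71.57+52.46)/2 × 1.5 = 93.0225
  [1.75→2.75]: (52.46+42.65)/2 × 1 = 47.555
  [2.75→6.75]: (42.65+18.64)/2 × 4 = 122.58
  Sum = 281.525 µg/mL·hr
IV tail: 18.64/0.207 = 90.048; AUC_iv,0→∞ = 281.525 + 90.048 = 371.573 µg/mL·hr
Trapezoidal AUC_0→12 (oral solution):
  [0→1.5]: (0.00+34.69)/2 × 1.5 = 26.0175
  [1.5→5.5]: (34.69+17.26)/2 × 4 = 103.9
  [5.5→6]: (17.26+15.57)/2 × 0.5 = 8.2075
  [6→12]: (15.57+4.50)/2 × 6 = 60.21
  Sum = 198.335 µg/mL·hr
oral solution tail: 4.50/0.207 = 21.739; AUC_ev,0→∞ = 198.335 + 21.739 = 220.074 µg/mL·hr
F = (AUC_ev/D_ev)/(AUC_iv/D_iv) = (220.074/150)/(371.573/150) = 1.46716/2.47715 = 0.5923

F = 0.592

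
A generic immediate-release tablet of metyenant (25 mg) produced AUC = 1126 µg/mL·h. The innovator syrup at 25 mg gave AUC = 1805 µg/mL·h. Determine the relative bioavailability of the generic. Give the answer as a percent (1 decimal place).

F_rel = 62.4%

F_rel = (AUC_test/D_test) / (AUC_ref/D_ref)
      = (1126/25) / (1805/25)
      = 45.04 / 72.2 = 0.6238 = 62.38%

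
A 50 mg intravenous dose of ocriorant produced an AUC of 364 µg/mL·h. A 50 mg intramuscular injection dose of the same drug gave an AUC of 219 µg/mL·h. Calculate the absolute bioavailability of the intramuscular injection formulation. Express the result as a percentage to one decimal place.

F = 60.2%

F = (AUC_ev / D_ev) / (AUC_iv / D_iv)
  = (219/50) / (364/50)
  = 4.38 / 7.28 = 0.6016
  = 60.16%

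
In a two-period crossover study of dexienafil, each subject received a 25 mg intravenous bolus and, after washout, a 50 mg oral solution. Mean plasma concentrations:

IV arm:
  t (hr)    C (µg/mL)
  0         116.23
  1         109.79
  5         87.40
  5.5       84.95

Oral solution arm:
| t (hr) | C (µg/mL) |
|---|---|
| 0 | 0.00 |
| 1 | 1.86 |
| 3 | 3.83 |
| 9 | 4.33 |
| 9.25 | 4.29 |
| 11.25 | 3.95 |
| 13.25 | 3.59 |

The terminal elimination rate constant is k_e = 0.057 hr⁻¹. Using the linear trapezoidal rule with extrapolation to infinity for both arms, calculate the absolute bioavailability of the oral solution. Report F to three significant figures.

F = 0.0272

Trapezoidal AUC_0→5.5 (IV):
  [0→1]: (116.23+109.79)/2 × 1 = 113.01
  [1→5]: (109.79+87.40)/2 × 4 = 394.38
  [5→5.5]: (87.40+84.95)/2 × 0.5 = 43.0875
  Sum = 550.4775 µg/mL·hr
IV tail: 84.95/0.057 = 1490.351; AUC_iv,0→∞ = 550.4775 + 1490.351 = 2040.8285 µg/mL·hr
Trapezoidal AUC_0→13.25 (oral solution):
  [0→1]: (0.00+1.86)/2 × 1 = 0.93
  [1→3]: (1.86+3.83)/2 × 2 = 5.69
  [3→9]: (3.83+4.33)/2 × 6 = 24.48
  [9→9.25]: (4.33+4.29)/2 × 0.25 = 1.0775
  [9.25→11.25]: (4.29+3.95)/2 × 2 = 8.24
  [11.25→13.25]: (3.95+3.59)/2 × 2 = 7.54
  Sum = 47.9575 µg/mL·hr
oral solution tail: 3.59/0.057 = 62.982; AUC_ev,0→∞ = 47.9575 + 62.982 = 110.9395 µg/mL·hr
F = (AUC_ev/D_ev)/(AUC_iv/D_iv) = (110.9395/50)/(2040.8285/25) = 2.21879/81.63314 = 0.0272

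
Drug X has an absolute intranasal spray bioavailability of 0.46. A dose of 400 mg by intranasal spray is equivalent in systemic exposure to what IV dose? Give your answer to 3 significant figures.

Systemic exposure from an extravascular dose = F × D_ev, so the equivalent IV dose is F × D_ev.
D_iv = F × D_ev = 0.46 × 400 = 184 mg

D_iv = 184 mg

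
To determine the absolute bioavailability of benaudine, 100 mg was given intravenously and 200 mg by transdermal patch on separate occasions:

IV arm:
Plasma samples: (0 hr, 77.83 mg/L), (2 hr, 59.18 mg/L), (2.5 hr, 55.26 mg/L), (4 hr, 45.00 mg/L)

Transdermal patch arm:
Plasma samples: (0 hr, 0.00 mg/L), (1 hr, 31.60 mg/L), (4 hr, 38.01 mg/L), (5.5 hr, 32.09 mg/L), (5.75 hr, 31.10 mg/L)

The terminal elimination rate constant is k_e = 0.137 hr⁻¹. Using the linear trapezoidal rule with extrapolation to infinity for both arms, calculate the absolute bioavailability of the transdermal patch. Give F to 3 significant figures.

Trapezoidal AUC_0→4 (IV):
  [0→2]: (77.83+59.18)/2 × 2 = 137.01
  [2→2.5]: (59.18+55.26)/2 × 0.5 = 28.61
  [2.5→4]: (55.26+45.00)/2 × 1.5 = 75.195
  Sum = 240.815 mg/L·hr
IV tail: 45.00/0.137 = 328.467; AUC_iv,0→∞ = 240.815 + 328.467 = 569.282 mg/L·hr
Trapezoidal AUC_0→5.75 (transdermal patch):
  [0→1]: (0.00+31.60)/2 × 1 = 15.8
  [1→4]: (31.60+38.01)/2 × 3 = 104.415
  [4→5.5]: (38.01+32.09)/2 × 1.5 = 52.575
  [5.5→5.75]: (32.09+31.10)/2 × 0.25 = 7.89875
  Sum = 180.68875 mg/L·hr
transdermal patch tail: 31.10/0.137 = 227.007; AUC_ev,0→∞ = 180.68875 + 227.007 = 407.69575 mg/L·hr
F = (AUC_ev/D_ev)/(AUC_iv/D_iv) = (407.69575/200)/(569.282/100) = 2.03848/5.69282 = 0.3581

F = 0.358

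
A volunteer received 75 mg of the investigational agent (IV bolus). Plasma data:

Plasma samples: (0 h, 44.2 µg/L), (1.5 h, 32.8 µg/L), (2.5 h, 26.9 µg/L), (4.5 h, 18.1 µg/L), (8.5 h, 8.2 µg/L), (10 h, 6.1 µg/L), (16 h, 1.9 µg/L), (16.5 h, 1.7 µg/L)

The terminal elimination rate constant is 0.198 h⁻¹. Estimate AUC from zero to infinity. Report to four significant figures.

AUC = 229.4 µg/L·h

Trapezoidal AUC_0→16.5:
  [0→1.5]: (44.2+32.8)/2 × 1.5 = 57.75
  [1.5→2.5]: (32.8+26.9)/2 × 1 = 29.85
  [2.5→4.5]: (26.9+18.1)/2 × 2 = 45.0
  [4.5→8.5]: (18.1+8.2)/2 × 4 = 52.6
  [8.5→10]: (8.2+6.1)/2 × 1.5 = 10.725
  [10→16]: (6.1+1.9)/2 × 6 = 24.0
  [16→16.5]: (1.9+1.7)/2 × 0.5 = 0.9
  Sum = 220.825 µg/L·h
Extrapolated tail: C_last / k_e = 1.7 / 0.198 = 8.586
AUC_0→∞ = 220.825 + 8.586 = 229.411 µg/L·h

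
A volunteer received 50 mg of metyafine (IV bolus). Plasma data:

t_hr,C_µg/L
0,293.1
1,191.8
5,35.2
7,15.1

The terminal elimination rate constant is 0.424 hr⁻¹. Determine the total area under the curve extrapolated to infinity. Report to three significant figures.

AUC = 782 µg/L·hr

Trapezoidal AUC_0→7:
  [0→1]: (293.1+191.8)/2 × 1 = 242.45
  [1→5]: (191.8+35.2)/2 × 4 = 454.0
  [5→7]: (35.2+15.1)/2 × 2 = 50.3
  Sum = 746.75 µg/L·hr
Extrapolated tail: C_last / k_e = 15.1 / 0.424 = 35.613
AUC_0→∞ = 746.75 + 35.613 = 782.363 µg/L·hr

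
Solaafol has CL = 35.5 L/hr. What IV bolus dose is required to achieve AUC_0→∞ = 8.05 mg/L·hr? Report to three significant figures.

Dose = 286 mg

Dose_iv = CL × AUC_0→∞
     = 35.5 × 8.05 = 285.775 mg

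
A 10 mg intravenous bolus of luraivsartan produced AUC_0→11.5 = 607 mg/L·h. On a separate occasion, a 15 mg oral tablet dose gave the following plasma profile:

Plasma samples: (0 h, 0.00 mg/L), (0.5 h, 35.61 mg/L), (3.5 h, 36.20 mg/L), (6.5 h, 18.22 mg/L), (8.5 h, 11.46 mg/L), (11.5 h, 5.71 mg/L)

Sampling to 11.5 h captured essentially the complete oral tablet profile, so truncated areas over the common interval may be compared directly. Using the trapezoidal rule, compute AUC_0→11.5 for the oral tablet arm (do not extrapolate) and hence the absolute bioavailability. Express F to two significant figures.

F = 0.28

Trapezoidal AUC_0→11.5 (oral tablet):
  [0→0.5]: (0.00+35.61)/2 × 0.5 = 8.9025
  [0.5→3.5]: (35.61+36.20)/2 × 3 = 107.715
  [3.5→6.5]: (36.20+18.22)/2 × 3 = 81.63
  [6.5→8.5]: (18.22+11.46)/2 × 2 = 29.68
  [8.5→11.5]: (11.46+5.71)/2 × 3 = 25.755
  Sum = 253.6825 mg/L·h
F = (AUC_ev/D_ev)/(AUC_iv/D_iv) = (253.6825/15)/(607/10) = 16.9122/60.7 = 0.2786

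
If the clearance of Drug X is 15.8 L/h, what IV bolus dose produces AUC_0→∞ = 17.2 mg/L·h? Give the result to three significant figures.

Dose_iv = CL × AUC_0→∞
     = 15.8 × 17.2 = 271.76 mg

Dose = 272 mg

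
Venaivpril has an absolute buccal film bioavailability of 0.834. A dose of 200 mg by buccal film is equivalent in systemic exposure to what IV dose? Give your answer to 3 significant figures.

D_iv = 167 mg

Systemic exposure from an extravascular dose = F × D_ev, so the equivalent IV dose is F × D_ev.
D_iv = F × D_ev = 0.834 × 200 = 166.8 mg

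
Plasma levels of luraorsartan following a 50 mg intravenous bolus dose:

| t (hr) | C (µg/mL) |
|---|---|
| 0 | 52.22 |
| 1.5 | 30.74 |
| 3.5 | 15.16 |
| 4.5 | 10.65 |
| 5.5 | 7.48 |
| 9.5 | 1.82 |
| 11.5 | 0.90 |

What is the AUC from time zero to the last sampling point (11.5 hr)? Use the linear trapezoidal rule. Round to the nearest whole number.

AUC = 151 µg/mL·hr

Trapezoidal AUC_0→11.5:
  [0→1.5]: (52.22+30.74)/2 × 1.5 = 62.22
  [1.5→3.5]: (30.74+15.16)/2 × 2 = 45.9
  [3.5→4.5]: (15.16+10.65)/2 × 1 = 12.905
  [4.5→5.5]: (10.65+7.48)/2 × 1 = 9.065
  [5.5→9.5]: (7.48+1.82)/2 × 4 = 18.6
  [9.5→11.5]: (1.82+0.90)/2 × 2 = 2.72
  Sum = 151.41 µg/mL·hr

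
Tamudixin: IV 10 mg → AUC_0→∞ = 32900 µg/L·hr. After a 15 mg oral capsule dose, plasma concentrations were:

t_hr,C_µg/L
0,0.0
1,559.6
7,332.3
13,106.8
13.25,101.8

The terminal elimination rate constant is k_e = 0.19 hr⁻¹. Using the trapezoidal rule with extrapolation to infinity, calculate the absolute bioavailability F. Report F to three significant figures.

Trapezoidal AUC_0→13.25 (oral capsule):
  [0→1]: (0.0+559.6)/2 × 1 = 279.8
  [1→7]: (559.6+332.3)/2 × 6 = 2675.7
  [7→13]: (332.3+106.8)/2 × 6 = 1317.3
  [13→13.25]: (106.8+101.8)/2 × 0.25 = 26.075
  Sum = 4298.875 µg/L·hr
Tail: C_last/k_e = 101.8/0.19 = 535.789
AUC_0→∞ (oral capsule) = 4298.875 + 535.789 = 4834.664 µg/L·hr
F = (AUC_ev/D_ev)/(AUC_iv/D_iv) = (4834.664/15)/(32900/10) = 322.311/3290 = 0.0980

F = 0.0980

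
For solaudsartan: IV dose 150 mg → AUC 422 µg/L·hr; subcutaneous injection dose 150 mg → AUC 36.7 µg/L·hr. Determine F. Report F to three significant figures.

F = 0.0870

F = (AUC_ev / D_ev) / (AUC_iv / D_iv)
  = (36.7/150) / (422/150)
  = 0.244667 / 2.81333 = 0.0870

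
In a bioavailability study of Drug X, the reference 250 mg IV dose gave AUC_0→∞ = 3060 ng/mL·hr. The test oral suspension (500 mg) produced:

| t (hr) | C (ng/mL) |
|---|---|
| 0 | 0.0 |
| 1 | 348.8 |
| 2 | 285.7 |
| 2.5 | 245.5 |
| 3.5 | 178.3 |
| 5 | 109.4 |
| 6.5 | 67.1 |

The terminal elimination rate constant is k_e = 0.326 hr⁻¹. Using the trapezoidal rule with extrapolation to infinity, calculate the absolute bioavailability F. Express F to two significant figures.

F = 0.23

Trapezoidal AUC_0→6.5 (oral suspension):
  [0→1]: (0.0+348.8)/2 × 1 = 174.4
  [1→2]: (348.8+285.7)/2 × 1 = 317.25
  [2→2.5]: (285.7+245.5)/2 × 0.5 = 132.8
  [2.5→3.5]: (245.5+178.3)/2 × 1 = 211.9
  [3.5→5]: (178.3+109.4)/2 × 1.5 = 215.775
  [5→6.5]: (109.4+67.1)/2 × 1.5 = 132.375
  Sum = 1184.5 ng/mL·hr
Tail: C_last/k_e = 67.1/0.326 = 205.828
AUC_0→∞ (oral suspension) = 1184.5 + 205.828 = 1390.328 ng/mL·hr
F = (AUC_ev/D_ev)/(AUC_iv/D_iv) = (1390.328/500)/(3060/250) = 2.780656/12.24 = 0.2272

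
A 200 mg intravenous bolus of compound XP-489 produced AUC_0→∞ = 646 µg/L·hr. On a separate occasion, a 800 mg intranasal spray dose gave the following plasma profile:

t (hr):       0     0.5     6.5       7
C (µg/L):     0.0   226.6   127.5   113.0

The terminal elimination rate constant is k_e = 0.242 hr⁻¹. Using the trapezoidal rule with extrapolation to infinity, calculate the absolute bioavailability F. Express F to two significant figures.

Trapezoidal AUC_0→7 (intranasal spray):
  [0→0.5]: (0.0+226.6)/2 × 0.5 = 56.65
  [0.5→6.5]: (226.6+127.5)/2 × 6 = 1062.3
  [6.5→7]: (127.5+113.0)/2 × 0.5 = 60.125
  Sum = 1179.075 µg/L·hr
Tail: C_last/k_e = 113.0/0.242 = 466.942
AUC_0→∞ (intranasal spray) = 1179.075 + 466.942 = 1646.017 µg/L·hr
F = (AUC_ev/D_ev)/(AUC_iv/D_iv) = (1646.017/800)/(646/200) = 2.05752/3.23 = 0.6370

F = 0.64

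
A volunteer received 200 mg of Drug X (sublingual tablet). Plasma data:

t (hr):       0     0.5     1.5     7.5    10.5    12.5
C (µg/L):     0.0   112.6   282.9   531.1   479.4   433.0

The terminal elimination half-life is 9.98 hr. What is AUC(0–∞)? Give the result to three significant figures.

AUC = 11300 µg/L·hr

Trapezoidal AUC_0→12.5:
  [0→0.5]: (0.0+112.6)/2 × 0.5 = 28.15
  [0.5→1.5]: (112.6+282.9)/2 × 1 = 197.75
  [1.5→7.5]: (282.9+531.1)/2 × 6 = 2442.0
  [7.5→10.5]: (531.1+479.4)/2 × 3 = 1515.75
  [10.5→12.5]: (479.4+433.0)/2 × 2 = 912.4
  Sum = 5096.05 µg/L·hr
k_e = ln2 / t½ = 0.693147 / 9.98 = 0.0695 hr^-1
Extrapolated tail: C_last / k_e = 433.0 / 0.0695 = 6230.216
AUC_0→∞ = 5096.05 + 6230.216 = 11326.266 µg/L·hr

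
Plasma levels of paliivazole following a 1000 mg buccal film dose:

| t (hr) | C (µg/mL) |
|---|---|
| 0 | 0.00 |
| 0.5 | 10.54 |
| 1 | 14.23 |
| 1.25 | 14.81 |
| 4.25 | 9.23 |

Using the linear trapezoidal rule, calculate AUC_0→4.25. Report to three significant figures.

AUC = 48.5 µg/mL·hr

Trapezoidal AUC_0→4.25:
  [0→0.5]: (0.00+10.54)/2 × 0.5 = 2.635
  [0.5→1]: (10.54+14.23)/2 × 0.5 = 6.1925
  [1→1.25]: (14.23+14.81)/2 × 0.25 = 3.63
  [1.25→4.25]: (14.81+9.23)/2 × 3 = 36.06
  Sum = 48.5175 µg/mL·hr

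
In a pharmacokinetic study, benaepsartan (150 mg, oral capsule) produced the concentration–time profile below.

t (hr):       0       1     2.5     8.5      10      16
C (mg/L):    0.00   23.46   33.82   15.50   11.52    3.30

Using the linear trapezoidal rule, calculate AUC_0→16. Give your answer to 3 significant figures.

AUC = 267 mg/L·hr

Trapezoidal AUC_0→16:
  [0→1]: (0.00+23.46)/2 × 1 = 11.73
  [1→2.5]: (23.46+33.82)/2 × 1.5 = 42.96
  [2.5→8.5]: (33.82+15.50)/2 × 6 = 147.96
  [8.5→10]: (15.50+11.52)/2 × 1.5 = 20.265
  [10→16]: (11.52+3.30)/2 × 6 = 44.46
  Sum = 267.375 mg/L·hr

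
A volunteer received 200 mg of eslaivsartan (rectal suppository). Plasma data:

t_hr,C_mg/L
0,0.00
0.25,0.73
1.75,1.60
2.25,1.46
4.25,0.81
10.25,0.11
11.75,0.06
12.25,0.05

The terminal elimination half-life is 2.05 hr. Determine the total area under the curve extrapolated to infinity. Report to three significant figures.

AUC = 7.94 mg/L·hr

Trapezoidal AUC_0→12.25:
  [0→0.25]: (0.00+0.73)/2 × 0.25 = 0.09125
  [0.25→1.75]: (0.73+1.60)/2 × 1.5 = 1.7475
  [1.75→2.25]: (1.60+1.46)/2 × 0.5 = 0.765
  [2.25→4.25]: (1.46+0.81)/2 × 2 = 2.27
  [4.25→10.25]: (0.81+0.11)/2 × 6 = 2.76
  [10.25→11.75]: (0.11+0.06)/2 × 1.5 = 0.1275
  [11.75→12.25]: (0.06+0.05)/2 × 0.5 = 0.0275
  Sum = 7.78875 mg/L·hr
k_e = ln2 / t½ = 0.693147 / 2.05 = 0.3381 hr^-1
Extrapolated tail: C_last / k_e = 0.05 / 0.3381 = 0.148
AUC_0→∞ = 7.78875 + 0.148 = 7.93675 mg/L·hr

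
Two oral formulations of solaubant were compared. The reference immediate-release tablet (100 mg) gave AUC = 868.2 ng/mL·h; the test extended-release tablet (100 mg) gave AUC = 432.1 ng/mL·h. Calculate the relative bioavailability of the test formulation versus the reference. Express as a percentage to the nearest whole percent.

F_rel = (AUC_test/D_test) / (AUC_ref/D_ref)
      = (432.1/100) / (868.2/100)
      = 4.321 / 8.682 = 0.4977 = 49.77%

F_rel = 50%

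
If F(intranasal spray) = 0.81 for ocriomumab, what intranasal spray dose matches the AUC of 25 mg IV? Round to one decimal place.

For equal systemic exposure: F × D_ev = D_iv
D_ev = D_iv / F = 25 / 0.81 = 30.8642 mg

D_intranasal = 30.9 mg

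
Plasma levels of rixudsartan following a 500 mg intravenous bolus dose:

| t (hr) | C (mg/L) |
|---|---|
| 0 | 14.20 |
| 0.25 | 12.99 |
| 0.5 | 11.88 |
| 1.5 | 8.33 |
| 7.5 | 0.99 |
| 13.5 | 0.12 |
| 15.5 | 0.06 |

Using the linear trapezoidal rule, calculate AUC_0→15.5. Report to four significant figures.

Trapezoidal AUC_0→15.5:
  [0→0.25]: (14.20+12.99)/2 × 0.25 = 3.39875
  [0.25→0.5]: (12.99+11.88)/2 × 0.25 = 3.10875
  [0.5→1.5]: (11.88+8.33)/2 × 1 = 10.105
  [1.5→7.5]: (8.33+0.99)/2 × 6 = 27.96
  [7.5→13.5]: (0.99+0.12)/2 × 6 = 3.33
  [13.5→15.5]: (0.12+0.06)/2 × 2 = 0.18
  Sum = 48.0825 mg/L·hr

AUC = 48.08 mg/L·hr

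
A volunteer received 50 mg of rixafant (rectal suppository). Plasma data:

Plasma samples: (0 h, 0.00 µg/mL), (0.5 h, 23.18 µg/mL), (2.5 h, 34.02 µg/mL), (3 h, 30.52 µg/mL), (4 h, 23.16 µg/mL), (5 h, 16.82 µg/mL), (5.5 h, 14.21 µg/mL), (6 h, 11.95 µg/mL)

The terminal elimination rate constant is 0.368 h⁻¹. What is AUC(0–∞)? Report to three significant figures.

Trapezoidal AUC_0→6:
  [0→0.5]: (0.00+23.18)/2 × 0.5 = 5.795
  [0.5→2.5]: (23.18+34.02)/2 × 2 = 57.2
  [2.5→3]: (34.02+30.52)/2 × 0.5 = 16.135
  [3→4]: (30.52+23.16)/2 × 1 = 26.84
  [4→5]: (23.16+16.82)/2 × 1 = 19.99
  [5→5.5]: (16.82+14.21)/2 × 0.5 = 7.7575
  [5.5→6]: (14.21+11.95)/2 × 0.5 = 6.54
  Sum = 140.2575 µg/mL·h
Extrapolated tail: C_last / k_e = 11.95 / 0.368 = 32.473
AUC_0→∞ = 140.2575 + 32.473 = 172.7305 µg/mL·h

AUC = 173 µg/mL·h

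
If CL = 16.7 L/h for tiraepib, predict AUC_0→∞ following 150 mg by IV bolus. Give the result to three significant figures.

AUC = 8.98 mg/L·h

AUC_0→∞ = Dose_iv / CL
        = 150 / 16.7 = 8.98204 mg/L·h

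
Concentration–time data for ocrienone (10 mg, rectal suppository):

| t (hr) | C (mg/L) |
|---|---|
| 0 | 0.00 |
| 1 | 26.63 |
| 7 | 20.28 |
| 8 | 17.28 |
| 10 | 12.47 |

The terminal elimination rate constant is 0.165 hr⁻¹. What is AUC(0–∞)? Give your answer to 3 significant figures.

AUC = 278 mg/L·hr

Trapezoidal AUC_0→10:
  [0→1]: (0.00+26.63)/2 × 1 = 13.315
  [1→7]: (26.63+20.28)/2 × 6 = 140.73
  [7→8]: (20.28+17.28)/2 × 1 = 18.78
  [8→10]: (17.28+12.47)/2 × 2 = 29.75
  Sum = 202.575 mg/L·hr
Extrapolated tail: C_last / k_e = 12.47 / 0.165 = 75.576
AUC_0→∞ = 202.575 + 75.576 = 278.151 mg/L·hr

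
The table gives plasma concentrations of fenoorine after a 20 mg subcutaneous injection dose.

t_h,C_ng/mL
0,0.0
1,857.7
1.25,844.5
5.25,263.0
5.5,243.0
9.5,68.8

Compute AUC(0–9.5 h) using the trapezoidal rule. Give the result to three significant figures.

AUC = 3540 ng/mL·h

Trapezoidal AUC_0→9.5:
  [0→1]: (0.0+857.7)/2 × 1 = 428.85
  [1→1.25]: (857.7+844.5)/2 × 0.25 = 212.775
  [1.25→5.25]: (844.5+263.0)/2 × 4 = 2215.0
  [5.25→5.5]: (263.0+243.0)/2 × 0.25 = 63.25
  [5.5→9.5]: (243.0+68.8)/2 × 4 = 623.6
  Sum = 3543.475 ng/mL·h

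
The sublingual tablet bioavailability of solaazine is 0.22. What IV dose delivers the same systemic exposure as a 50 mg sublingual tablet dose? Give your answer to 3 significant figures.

D_iv = 11.0 mg

Systemic exposure from an extravascular dose = F × D_ev, so the equivalent IV dose is F × D_ev.
D_iv = F × D_ev = 0.22 × 50 = 11 mg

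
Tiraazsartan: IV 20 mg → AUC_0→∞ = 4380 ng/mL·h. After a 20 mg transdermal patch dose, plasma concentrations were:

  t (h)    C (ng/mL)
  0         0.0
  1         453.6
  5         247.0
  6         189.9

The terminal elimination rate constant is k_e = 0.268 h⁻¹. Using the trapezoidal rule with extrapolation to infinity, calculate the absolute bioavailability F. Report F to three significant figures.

Trapezoidal AUC_0→6 (transdermal patch):
  [0→1]: (0.0+453.6)/2 × 1 = 226.8
  [1→5]: (453.6+247.0)/2 × 4 = 1401.2
  [5→6]: (247.0+189.9)/2 × 1 = 218.45
  Sum = 1846.45 ng/mL·h
Tail: C_last/k_e = 189.9/0.268 = 708.582
AUC_0→∞ (transdermal patch) = 1846.45 + 708.582 = 2555.032 ng/mL·h
F = (AUC_ev/D_ev)/(AUC_iv/D_iv) = (2555.032/20)/(4380/20) = 127.7516/219 = 0.5833

F = 0.583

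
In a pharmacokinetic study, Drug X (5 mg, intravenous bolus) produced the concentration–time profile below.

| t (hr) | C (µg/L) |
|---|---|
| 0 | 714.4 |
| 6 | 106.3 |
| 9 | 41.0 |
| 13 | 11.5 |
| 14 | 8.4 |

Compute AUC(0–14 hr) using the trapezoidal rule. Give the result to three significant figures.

AUC = 2800 µg/L·hr

Trapezoidal AUC_0→14:
  [0→6]: (714.4+106.3)/2 × 6 = 2462.1
  [6→9]: (106.3+41.0)/2 × 3 = 220.95
  [9→13]: (41.0+11.5)/2 × 4 = 105.0
  [13→14]: (11.5+8.4)/2 × 1 = 9.95
  Sum = 2798.0 µg/L·hr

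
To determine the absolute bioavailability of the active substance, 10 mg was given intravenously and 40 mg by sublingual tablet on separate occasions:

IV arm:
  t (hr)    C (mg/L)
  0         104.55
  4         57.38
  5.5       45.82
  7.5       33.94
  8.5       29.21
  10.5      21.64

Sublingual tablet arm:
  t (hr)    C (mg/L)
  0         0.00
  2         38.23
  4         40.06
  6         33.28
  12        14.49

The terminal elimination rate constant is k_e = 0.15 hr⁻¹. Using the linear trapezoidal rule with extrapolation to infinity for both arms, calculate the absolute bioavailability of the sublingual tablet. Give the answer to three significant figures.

F = 0.152

Trapezoidal AUC_0→10.5 (IV):
  [0→4]: (104.55+57.38)/2 × 4 = 323.86
  [4→5.5]: (57.38+45.82)/2 × 1.5 = 77.4
  [5.5→7.5]: (45.82+33.94)/2 × 2 = 79.76
  [7.5→8.5]: (33.94+29.21)/2 × 1 = 31.575
  [8.5→10.5]: (29.21+21.64)/2 × 2 = 50.85
  Sum = 563.445 mg/L·hr
IV tail: 21.64/0.15 = 144.267; AUC_iv,0→∞ = 563.445 + 144.267 = 707.712 mg/L·hr
Trapezoidal AUC_0→12 (sublingual tablet):
  [0→2]: (0.00+38.23)/2 × 2 = 38.23
  [2→4]: (38.23+40.06)/2 × 2 = 78.29
  [4→6]: (40.06+33.28)/2 × 2 = 73.34
  [6→12]: (33.28+14.49)/2 × 6 = 143.31
  Sum = 333.17 mg/L·hr
sublingual tablet tail: 14.49/0.15 = 96.600; AUC_ev,0→∞ = 333.17 + 96.600 = 429.77 mg/L·hr
F = (AUC_ev/D_ev)/(AUC_iv/D_iv) = (429.77/40)/(707.712/10) = 10.74425/70.7712 = 0.1518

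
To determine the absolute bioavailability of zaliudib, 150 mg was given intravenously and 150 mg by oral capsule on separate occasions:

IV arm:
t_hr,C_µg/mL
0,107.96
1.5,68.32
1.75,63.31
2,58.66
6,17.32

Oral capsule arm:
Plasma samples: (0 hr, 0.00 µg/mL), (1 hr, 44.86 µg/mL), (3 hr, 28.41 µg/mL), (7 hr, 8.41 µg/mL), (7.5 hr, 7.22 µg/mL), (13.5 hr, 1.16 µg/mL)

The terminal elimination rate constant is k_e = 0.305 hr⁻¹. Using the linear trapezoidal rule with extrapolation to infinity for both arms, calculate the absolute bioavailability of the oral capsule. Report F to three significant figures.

F = 0.543

Trapezoidal AUC_0→6 (IV):
  [0→1.5]: (107.96+68.32)/2 × 1.5 = 132.21
  [1.5→1.75]: (68.32+63.31)/2 × 0.25 = 16.45375
  [1.75→2]: (63.31+58.66)/2 × 0.25 = 15.24625
  [2→6]: (58.66+17.32)/2 × 4 = 151.96
  Sum = 315.87 µg/mL·hr
IV tail: 17.32/0.305 = 56.787; AUC_iv,0→∞ = 315.87 + 56.787 = 372.657 µg/mL·hr
Trapezoidal AUC_0→13.5 (oral capsule):
  [0→1]: (0.00+44.86)/2 × 1 = 22.43
  [1→3]: (44.86+28.41)/2 × 2 = 73.27
  [3→7]: (28.41+8.41)/2 × 4 = 73.64
  [7→7.5]: (8.41+7.22)/2 × 0.5 = 3.9075
  [7.5→13.5]: (7.22+1.16)/2 × 6 = 25.14
  Sum = 198.3875 µg/mL·hr
oral capsule tail: 1.16/0.305 = 3.803; AUC_ev,0→∞ = 198.3875 + 3.803 = 202.1905 µg/mL·hr
F = (AUC_ev/D_ev)/(AUC_iv/D_iv) = (202.1905/150)/(372.657/150) = 1.34794/2.48438 = 0.5426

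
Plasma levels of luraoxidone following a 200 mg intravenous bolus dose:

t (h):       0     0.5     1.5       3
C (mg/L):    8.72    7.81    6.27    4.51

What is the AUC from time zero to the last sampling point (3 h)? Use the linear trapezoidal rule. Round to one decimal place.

AUC = 19.3 mg/L·h

Trapezoidal AUC_0→3:
  [0→0.5]: (8.72+7.81)/2 × 0.5 = 4.1325
  [0.5→1.5]: (7.81+6.27)/2 × 1 = 7.04
  [1.5→3]: (6.27+4.51)/2 × 1.5 = 8.085
  Sum = 19.2575 mg/L·h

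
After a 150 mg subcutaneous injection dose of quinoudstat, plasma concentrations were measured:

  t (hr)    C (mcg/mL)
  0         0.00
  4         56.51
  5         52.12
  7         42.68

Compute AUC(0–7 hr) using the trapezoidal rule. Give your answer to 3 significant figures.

AUC = 262 mcg/mL·hr

Trapezoidal AUC_0→7:
  [0→4]: (0.00+56.51)/2 × 4 = 113.02
  [4→5]: (56.51+52.12)/2 × 1 = 54.315
  [5→7]: (52.12+42.68)/2 × 2 = 94.8
  Sum = 262.135 mcg/mL·hr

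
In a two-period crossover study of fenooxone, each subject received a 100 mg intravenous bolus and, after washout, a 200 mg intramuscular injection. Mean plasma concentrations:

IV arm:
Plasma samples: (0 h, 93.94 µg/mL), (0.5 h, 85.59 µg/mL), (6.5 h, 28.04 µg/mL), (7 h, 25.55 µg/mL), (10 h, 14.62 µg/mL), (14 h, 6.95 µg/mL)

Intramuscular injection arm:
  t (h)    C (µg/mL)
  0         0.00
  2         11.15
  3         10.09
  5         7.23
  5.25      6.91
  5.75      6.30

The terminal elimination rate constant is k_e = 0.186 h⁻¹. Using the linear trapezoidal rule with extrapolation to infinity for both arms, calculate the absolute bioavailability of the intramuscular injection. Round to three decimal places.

Trapezoidal AUC_0→14 (IV):
  [0→0.5]: (93.94+85.59)/2 × 0.5 = 44.8825
  [0.5→6.5]: (85.59+28.04)/2 × 6 = 340.89
  [6.5→7]: (28.04+25.55)/2 × 0.5 = 13.3975
  [7→10]: (25.55+14.62)/2 × 3 = 60.255
  [10→14]: (14.62+6.95)/2 × 4 = 43.14
  Sum = 502.565 µg/mL·h
IV tail: 6.95/0.186 = 37.366; AUC_iv,0→∞ = 502.565 + 37.366 = 539.931 µg/mL·h
Trapezoidal AUC_0→5.75 (intramuscular injection):
  [0→2]: (0.00+11.15)/2 × 2 = 11.15
  [2→3]: (11.15+10.09)/2 × 1 = 10.62
  [3→5]: (10.09+7.23)/2 × 2 = 17.32
  [5→5.25]: (7.23+6.91)/2 × 0.25 = 1.7675
  [5.25→5.75]: (6.91+6.30)/2 × 0.5 = 3.3025
  Sum = 44.16 µg/mL·h
intramuscular injection tail: 6.30/0.186 = 33.871; AUC_ev,0→∞ = 44.16 + 33.871 = 78.031 µg/mL·h
F = (AUC_ev/D_ev)/(AUC_iv/D_iv) = (78.031/200)/(539.931/100) = 0.390155/5.39931 = 0.0723

F = 0.072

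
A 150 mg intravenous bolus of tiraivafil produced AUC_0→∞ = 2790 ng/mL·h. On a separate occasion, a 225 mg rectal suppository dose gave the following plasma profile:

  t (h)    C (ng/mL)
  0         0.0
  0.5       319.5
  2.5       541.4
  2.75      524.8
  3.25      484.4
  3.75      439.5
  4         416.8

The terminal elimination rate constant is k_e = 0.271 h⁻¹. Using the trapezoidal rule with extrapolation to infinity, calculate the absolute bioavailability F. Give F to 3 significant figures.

Trapezoidal AUC_0→4 (rectal suppository):
  [0→0.5]: (0.0+319.5)/2 × 0.5 = 79.875
  [0.5→2.5]: (319.5+541.4)/2 × 2 = 860.9
  [2.5→2.75]: (541.4+524.8)/2 × 0.25 = 133.275
  [2.75→3.25]: (524.8+484.4)/2 × 0.5 = 252.3
  [3.25→3.75]: (484.4+439.5)/2 × 0.5 = 230.975
  [3.75→4]: (439.5+416.8)/2 × 0.25 = 107.0375
  Sum = 1664.3625 ng/mL·h
Tail: C_last/k_e = 416.8/0.271 = 1538.007
AUC_0→∞ (rectal suppository) = 1664.3625 + 1538.007 = 3202.3695 ng/mL·h
F = (AUC_ev/D_ev)/(AUC_iv/D_iv) = (3202.3695/225)/(2790/150) = 14.2328/18.6 = 0.7652

F = 0.765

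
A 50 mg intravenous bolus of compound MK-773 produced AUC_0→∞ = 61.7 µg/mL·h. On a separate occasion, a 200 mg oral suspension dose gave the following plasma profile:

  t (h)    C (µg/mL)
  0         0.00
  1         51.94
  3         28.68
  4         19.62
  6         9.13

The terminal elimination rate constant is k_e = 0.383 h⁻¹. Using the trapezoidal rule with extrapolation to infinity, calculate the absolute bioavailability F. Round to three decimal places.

Trapezoidal AUC_0→6 (oral suspension):
  [0→1]: (0.00+51.94)/2 × 1 = 25.97
  [1→3]: (51.94+28.68)/2 × 2 = 80.62
  [3→4]: (28.68+19.62)/2 × 1 = 24.15
  [4→6]: (19.62+9.13)/2 × 2 = 28.75
  Sum = 159.49 µg/mL·h
Tail: C_last/k_e = 9.13/0.383 = 23.838
AUC_0→∞ (oral suspension) = 159.49 + 23.838 = 183.328 µg/mL·h
F = (AUC_ev/D_ev)/(AUC_iv/D_iv) = (183.328/200)/(61.7/50) = 0.91664/1.234 = 0.7428

F = 0.743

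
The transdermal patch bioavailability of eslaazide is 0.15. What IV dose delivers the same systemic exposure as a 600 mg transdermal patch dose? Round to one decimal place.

Systemic exposure from an extravascular dose = F × D_ev, so the equivalent IV dose is F × D_ev.
D_iv = F × D_ev = 0.15 × 600 = 90 mg

D_iv = 90.0 mg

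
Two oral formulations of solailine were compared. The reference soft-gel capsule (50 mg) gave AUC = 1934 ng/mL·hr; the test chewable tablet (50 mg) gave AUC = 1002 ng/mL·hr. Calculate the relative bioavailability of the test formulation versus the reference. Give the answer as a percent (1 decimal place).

F_rel = 51.8%

F_rel = (AUC_test/D_test) / (AUC_ref/D_ref)
      = (1002/50) / (1934/50)
      = 20.04 / 38.68 = 0.5181 = 51.81%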